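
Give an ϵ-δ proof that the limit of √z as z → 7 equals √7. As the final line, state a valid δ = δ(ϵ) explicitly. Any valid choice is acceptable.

Fix ϵ > 0. We want δ > 0 such that 0 < |z − 7| < δ implies |√z − √7| < ϵ.
Rationalise: √z − √7 = (z − 7)/(√z + √7), so |√z − √7| = |z − 7|/(√z + √7).
Restrict δ ≤ 7 so that |z − 7| < 7 forces z > 0, and then √z + √7 > √7.
Hence |√z − √7| < |z − 7|/√7, which is < ϵ once |z − 7| < √7·ϵ.
Take δ = min(7, √7·ϵ). If 0 < |z − 7| < δ then z > 0 and |√z − √7| < |z − 7|/√7 < ϵ.

δ = min(7, √7·ϵ)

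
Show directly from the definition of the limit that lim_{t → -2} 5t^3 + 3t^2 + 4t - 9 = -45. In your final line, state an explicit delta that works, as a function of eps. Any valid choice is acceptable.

delta = min(1, eps/84)

Suppose eps > 0. We want delta > 0 such that 0 < |t + 2| < delta implies |(5t^3 + 3t^2 + 4t - 9) + 45| < eps.
(5t^3 + 3t^2 + 4t - 9) + 45 = 5t^3 + 3t^2 + 4t + 36 = (t + 2)(5t^2 - 7t + 18).
So |(5t^3 + 3t^2 + 4t - 9) + 45| = |t + 2|·|5t^2 - 7t + 18|.
Require delta ≤ 1. Then |t + 2| < 1 gives |t| < 3, and by the triangle inequality |5t^2 - 7t + 18| ≤ 5·3^2 + 7·3 + 18 = 84.
Hence |(5t^3 + 3t^2 + 4t - 9) + 45| ≤ 84|t + 2| < eps provided |t + 2| < eps/84.
Choosing delta = min(1, eps/84) ensures both conditions, hence |(5t^3 + 3t^2 + 4t - 9) + 45| < eps.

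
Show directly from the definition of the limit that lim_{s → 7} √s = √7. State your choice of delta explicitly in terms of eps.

delta = min(7, √7·eps)

Fix eps > 0. We want delta > 0 such that 0 < |s − 7| < delta implies |√s − √7| < eps.
Multiplying by the conjugate, |√s − √7| = |s − 7|/(√s + √7).
Restrict delta ≤ 7 so that |s − 7| < 7 forces s > 0, and then √s + √7 > √7.
Hence |√s − √7| < |s − 7|/√7, which is < eps once |s − 7| < √7·eps.
Take delta = min(7, √7·eps). If 0 < |s − 7| < delta then s > 0 and |√s − √7| < |s − 7|/√7 < eps.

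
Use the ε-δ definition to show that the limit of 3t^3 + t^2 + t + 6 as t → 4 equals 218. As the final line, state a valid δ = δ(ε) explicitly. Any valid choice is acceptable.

Fix ε > 0. We want δ > 0 such that 0 < |t − 4| < δ implies |(3t^3 + t^2 + t + 6) − 218| < ε.
(3t^3 + t^2 + t + 6) − 218 = 3t^3 + t^2 + t - 212 = (t − 4)(3t^2 + 13t + 53).
So |(3t^3 + t^2 + t + 6) − 218| = |t − 4|·|3t^2 + 13t + 53|.
Assume first that |t − 4| < 1, so |t| < 5. Then |3t^2 + 13t + 53| ≤ 3·5^2 + 13·5 + 53 = 193.
Hence |(3t^3 + t^2 + t + 6) − 218| ≤ 193|t − 4| < ε provided |t − 4| < ε/193.
Take δ = min(1, ε/193). Then 0 < |t − 4| < δ gives both |t − 4| < 1 and |t − 4| < ε/193, so |(3t^3 + t^2 + t + 6) − 218| < ε.

δ = min(1, ε/193)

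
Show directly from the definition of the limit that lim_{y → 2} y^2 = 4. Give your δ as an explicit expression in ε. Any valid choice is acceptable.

Suppose ε > 0. We seek δ > 0 with 0 < |y − 2| < δ ⇒ |y^2 − 4| < ε.
Factor: y^2 − 4 = (y − 2)(y + 2), so |y^2 − 4| = |y − 2|·|y + 2|.
Restrict δ ≤ 1. Then |y − 2| < 1 gives |y| < 3, so by the triangle inequality |y + 2| ≤ 3 + 2 = 5.
Hence |y^2 − 4| ≤ 5|y − 2|, which is < ε once |y − 2| < ε/5.
Take δ = min(1, ε/5). If 0 < |y − 2| < δ then both bounds hold and |y^2 − 4| ≤ 5|y − 2| < 5·(ε/5) = ε.

δ = min(1, ε/5)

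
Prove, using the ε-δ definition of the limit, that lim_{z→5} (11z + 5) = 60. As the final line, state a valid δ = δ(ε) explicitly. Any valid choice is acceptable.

δ = ε/11

Fix ε > 0. We need δ > 0 so that 0 < |z − 5| < δ implies |(11z + 5) − 60| < ε.
|(11z + 5) − 60| = |11z - 55| = 11|z − 5|.
So 11|z − 5| < ε exactly when |z − 5| < ε/11.
Take δ = ε/11. If 0 < |z − 5| < δ then |(11z + 5) − 60| = 11|z − 5| < 11·(ε/11) = ε.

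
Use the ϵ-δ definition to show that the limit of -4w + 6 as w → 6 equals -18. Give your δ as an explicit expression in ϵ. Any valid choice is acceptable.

δ = ϵ/4

Suppose ϵ > 0. We need δ > 0 so that 0 < |w − 6| < δ implies |(-4w + 6) + 18| < ϵ.
|(-4w + 6) + 18| = |-4w + 24| = 4|w − 6|.
Thus it suffices that |w − 6| < ϵ/4.
Take δ = ϵ/4. If 0 < |w − 6| < δ then |(-4w + 6) + 18| = 4|w − 6| < 4·(ϵ/4) = ϵ.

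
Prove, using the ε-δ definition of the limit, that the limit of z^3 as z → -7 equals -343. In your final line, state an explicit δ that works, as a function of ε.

δ = min(1, ε/169)

Fix ε > 0. We seek δ > 0 with 0 < |z + 7| < δ ⇒ |z^3 + 343| < ε.
Factor: z^3 + 343 = (z + 7)(z^2 - 7z + 49), so |z^3 + 343| = |z + 7|·|z^2 - 7z + 49|.
Restrict δ ≤ 1. Then |z + 7| < 1 gives |z| < 8, so by the triangle inequality |z^2 - 7z + 49| ≤ 8^2 + 7·8 + 49 = 169.
Hence |z^3 + 343| ≤ 169|z + 7|, which is < ε once |z + 7| < ε/169.
Take δ = min(1, ε/169). If 0 < |z + 7| < δ then both bounds hold and |z^3 + 343| ≤ 169|z + 7| < 169·(ε/169) = ε.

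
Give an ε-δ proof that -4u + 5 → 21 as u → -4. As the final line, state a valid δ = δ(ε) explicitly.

Fix ε > 0. We need δ > 0 so that 0 < |u + 4| < δ implies |(-4u + 5) − 21| < ε.
Since (-4u + 5) − 21 = -4(u + 4), we have |(-4u + 5) − 21| = 4|u + 4|.
Thus it suffices that |u + 4| < ε/4.
Choosing δ = ε/4 gives |(-4u + 5) − 21| = 4|u + 4| < ε whenever |u + 4| < δ.

δ = ε/4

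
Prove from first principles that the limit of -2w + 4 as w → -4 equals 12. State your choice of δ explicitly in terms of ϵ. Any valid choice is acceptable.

δ = ϵ/2

Suppose ϵ > 0. We need δ > 0 so that 0 < |w + 4| < δ implies |(-2w + 4) − 12| < ϵ.
Since (-2w + 4) − 12 = -2(w + 4), we have |(-2w + 4) − 12| = 2|w + 4|.
So 2|w + 4| < ϵ exactly when |w + 4| < ϵ/2.
Take δ = ϵ/2. If 0 < |w + 4| < δ then |(-2w + 4) − 12| = 2|w + 4| < 2·(ϵ/2) = ϵ.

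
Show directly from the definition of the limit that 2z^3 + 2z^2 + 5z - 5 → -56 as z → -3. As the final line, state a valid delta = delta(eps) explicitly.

Let eps > 0. We want delta > 0 such that 0 < |z + 3| < delta implies |(2z^3 + 2z^2 + 5z - 5) + 56| < eps.
(2z^3 + 2z^2 + 5z - 5) + 56 = 2z^3 + 2z^2 + 5z + 51 = (z + 3)(2z^2 - 4z + 17).
So |(2z^3 + 2z^2 + 5z - 5) + 56| = |z + 3|·|2z^2 - 4z + 17|.
Assume first that |z + 3| < 1, so |z| < 4. Then |2z^2 - 4z + 17| ≤ 2·4^2 + 4·4 + 17 = 65.
Hence |(2z^3 + 2z^2 + 5z - 5) + 56| ≤ 65|z + 3| < eps provided |z + 3| < eps/65.
Choosing delta = min(1, eps/65) ensures both conditions, hence |(2z^3 + 2z^2 + 5z - 5) + 56| < eps.

delta = min(1, eps/65)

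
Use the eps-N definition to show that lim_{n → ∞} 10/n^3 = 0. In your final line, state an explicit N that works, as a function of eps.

Let eps > 0 be given. For n ≥ 1, |10/n^3 − 0| = 10/n^3.
10/n^3 < eps ⇔ n^3 > 10/eps ⇔ n > (10/eps)^{1/3}.
Take N = (10/eps)^{1/3}. Then n > N implies 10/n^3 < eps.

N = (10/eps)^{1/3}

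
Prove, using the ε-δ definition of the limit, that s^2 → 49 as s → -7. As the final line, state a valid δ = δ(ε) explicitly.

Fix ε > 0. We seek δ > 0 with 0 < |s + 7| < δ ⇒ |s^2 − 49| < ε.
Factor: s^2 − 49 = (s + 7)(s - 7), so |s^2 − 49| = |s + 7|·|s - 7|.
Impose δ ≤ 1 so that |s| < 8; then |s - 7| ≤ 15.
Hence |s^2 − 49| ≤ 15|s + 7|, which is < ε once |s + 7| < ε/15.
Take δ = min(1, ε/15). If 0 < |s + 7| < δ then both bounds hold and |s^2 − 49| ≤ 15|s + 7| < 15·(ε/15) = ε.

δ = min(1, ε/15)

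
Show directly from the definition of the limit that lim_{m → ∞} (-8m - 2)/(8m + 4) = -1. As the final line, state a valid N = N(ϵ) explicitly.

Let ϵ > 0. For m ≥ 1, |(-8m - 2)/(8m + 4) + 1| = |16|/(8(8m + 4)) = 16/(8(8m + 4)).
Since 8m + 4 ≥ 8m for m ≥ 1, this is ≤ 16/(8·8m) = (1/4)/m.
So |(-8m - 2)/(8m + 4) + 1| < ϵ whenever m > (1/4)/ϵ.
Take N = (1/4)/ϵ. If m > N then |(-8m - 2)/(8m + 4) + 1| ≤ (1/4)/m < ϵ.

N = (1/4)/ϵ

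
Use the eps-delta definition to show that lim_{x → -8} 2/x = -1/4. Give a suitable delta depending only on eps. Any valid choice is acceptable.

Let eps > 0 be given. We seek delta > 0 such that 0 < |x + 8| < delta implies |2/x + 1/4| < eps.
|2/x + 1/4| = 2·|-8 − x|/(8·|x|) = 2|x + 8|/(8|x|).
Require delta ≤ 4 so that |x| > 8 − 4 = 4, hence 8|x| > 32.
Then |2/x + 1/4| < 2|x + 8|/32, which is < eps when |x + 8| < 16eps.
Take delta = min(4, 16eps). Then 0 < |x + 8| < delta gives both |x + 8| < 4 and |x + 8| < 16eps, so |2/x + 1/4| < eps.

delta = min(4, 16eps)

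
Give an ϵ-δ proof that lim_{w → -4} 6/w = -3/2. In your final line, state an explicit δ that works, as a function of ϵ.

δ = min(2, (4/3)ϵ)

Let ϵ > 0 be given. We seek δ > 0 such that 0 < |w + 4| < δ implies |6/w + 3/2| < ϵ.
|6/w + 3/2| = 6·|-4 − w|/(4·|w|) = 6|w + 4|/(4|w|).
Restrict δ ≤ 2. Then |w + 4| < 2 gives |w| > 2, so 4|w| > 8.
Then |6/w + 3/2| < 6|w + 4|/8, which is < ϵ when |w + 4| < (4/3)ϵ.
Take δ = min(2, (4/3)ϵ). Then 0 < |w + 4| < δ gives both |w + 4| < 2 and |w + 4| < (4/3)ϵ, so |6/w + 3/2| < ϵ.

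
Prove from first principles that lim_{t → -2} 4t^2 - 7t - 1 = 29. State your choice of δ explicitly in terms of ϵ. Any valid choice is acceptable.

δ = min(1, ϵ/27)

Let ϵ > 0. We want δ > 0 such that 0 < |t + 2| < δ implies |(4t^2 - 7t - 1) − 29| < ϵ.
(4t^2 - 7t - 1) − 29 = 4t^2 - 7t - 30 = (t + 2)(4t - 15).
So |(4t^2 - 7t - 1) − 29| = |t + 2|·|4t - 15|.
Require δ ≤ 1. Then |t + 2| < 1 gives |t| < 3, and by the triangle inequality |4t - 15| ≤ 4·3 + 15 = 27.
Hence |(4t^2 - 7t - 1) − 29| ≤ 27|t + 2| < ϵ provided |t + 2| < ϵ/27.
Take δ = min(1, ϵ/27). Then 0 < |t + 2| < δ gives both |t + 2| < 1 and |t + 2| < ϵ/27, so |(4t^2 - 7t - 1) − 29| < ϵ.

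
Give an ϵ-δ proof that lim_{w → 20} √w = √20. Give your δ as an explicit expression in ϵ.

Suppose ϵ > 0. We want δ > 0 such that 0 < |w − 20| < δ implies |√w − √20| < ϵ.
Rationalise: √w − √20 = (w − 20)/(√w + √20), so |√w − √20| = |w − 20|/(√w + √20).
Restrict δ ≤ 20 so that |w − 20| < 20 forces w > 0, and then √w + √20 > √20.
Hence |√w − √20| < |w − 20|/√20, which is < ϵ once |w − 20| < √20·ϵ.
Take δ = min(20, √20·ϵ). If 0 < |w − 20| < δ then w > 0 and |√w − √20| < |w − 20|/√20 < ϵ.

δ = min(20, √20·ϵ)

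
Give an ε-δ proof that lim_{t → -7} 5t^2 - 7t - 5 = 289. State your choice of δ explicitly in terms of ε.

δ = min(1, ε/82)

Suppose ε > 0. We want δ > 0 such that 0 < |t + 7| < δ implies |(5t^2 - 7t - 5) − 289| < ε.
(5t^2 - 7t - 5) − 289 = 5t^2 - 7t - 294 = (t + 7)(5t - 42).
So |(5t^2 - 7t - 5) − 289| = |t + 7|·|5t - 42|.
Assume first that |t + 7| < 1, so |t| < 8. Then |5t - 42| ≤ 5·8 + 42 = 82.
Hence |(5t^2 - 7t - 5) − 289| ≤ 82|t + 7| < ε provided |t + 7| < ε/82.
Take δ = min(1, ε/82). Then 0 < |t + 7| < δ gives both |t + 7| < 1 and |t + 7| < ε/82, so |(5t^2 - 7t - 5) − 289| < ε.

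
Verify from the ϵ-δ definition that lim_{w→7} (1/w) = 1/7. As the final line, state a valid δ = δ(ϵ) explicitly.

Let ϵ > 0 be given. We seek δ > 0 such that 0 < |w − 7| < δ implies |1/w − (1/7)| < ϵ.
|1/w − (1/7)| = |7 − w|/(7·|w|) = |w − 7|/(7|w|).
Require δ ≤ 7/2 so that |w| > 7 − 7/2 = 7/2, hence 7|w| > 49/2.
Then |1/w − (1/7)| < |w − 7|/(49/2), which is < ϵ when |w − 7| < (49/2)ϵ.
Take δ = min(7/2, (49/2)ϵ). Then 0 < |w − 7| < δ gives both |w − 7| < 7/2 and |w − 7| < (49/2)ϵ, so |1/w − (1/7)| < ϵ.

δ = min(7/2, (49/2)ϵ)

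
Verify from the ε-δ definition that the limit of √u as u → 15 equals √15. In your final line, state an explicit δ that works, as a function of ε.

δ = min(15, √15·ε)

Let ε > 0 be given. We want δ > 0 such that 0 < |u − 15| < δ implies |√u − √15| < ε.
Multiplying by the conjugate, |√u − √15| = |u − 15|/(√u + √15).
Restrict δ ≤ 15 so that |u − 15| < 15 forces u > 0, and then √u + √15 > √15.
Hence |√u − √15| < |u − 15|/√15, which is < ε once |u − 15| < √15·ε.
Take δ = min(15, √15·ε). If 0 < |u − 15| < δ then u > 0 and |√u − √15| < |u − 15|/√15 < ε.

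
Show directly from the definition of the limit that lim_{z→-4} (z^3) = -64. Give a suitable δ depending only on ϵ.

Let ϵ > 0 be given. We seek δ > 0 with 0 < |z + 4| < δ ⇒ |z^3 + 64| < ϵ.
Factor: z^3 + 64 = (z + 4)(z^2 - 4z + 16), so |z^3 + 64| = |z + 4|·|z^2 - 4z + 16|.
Restrict δ ≤ 1. Then |z + 4| < 1 gives |z| < 5, so by the triangle inequality |z^2 - 4z + 16| ≤ 5^2 + 4·5 + 16 = 61.
Hence |z^3 + 64| ≤ 61|z + 4|, which is < ϵ once |z + 4| < ϵ/61.
Take δ = min(1, ϵ/61). If 0 < |z + 4| < δ then both bounds hold and |z^3 + 64| ≤ 61|z + 4| < 61·(ϵ/61) = ϵ.

δ = min(1, ϵ/61)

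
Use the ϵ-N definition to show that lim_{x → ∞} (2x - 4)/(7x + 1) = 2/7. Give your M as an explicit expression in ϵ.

Suppose ϵ > 0. We seek M > 0 such that x > M implies |(2x - 4)/(7x + 1) − (2/7)| < ϵ.
(2x - 4)/(7x + 1) − (2/7) = (7(2x - 4) − 2(7x + 1)) / (7(7x + 1)) = -30/(7(7x + 1)).
For x > 0 we have 7x + 1 > 7x, so |(2x - 4)/(7x + 1) − (2/7)| = 30/(7(7x + 1)) < 30/(7·7x) = (30/49)/x.
Thus |(2x - 4)/(7x + 1) − (2/7)| < ϵ whenever x > (30/49)/ϵ.
Take M = (30/49)/ϵ. If x > M then |(2x - 4)/(7x + 1) − (2/7)| < (30/49)/x < ϵ.

M = (30/49)/ϵ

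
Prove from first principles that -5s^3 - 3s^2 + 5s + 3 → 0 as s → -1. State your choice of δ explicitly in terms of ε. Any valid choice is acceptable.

Let ε > 0 be given. We want δ > 0 such that 0 < |s + 1| < δ implies |(-5s^3 - 3s^2 + 5s + 3)| < ε.
(-5s^3 - 3s^2 + 5s + 3) = -5s^3 - 3s^2 + 5s + 3 = (s + 1)(-5s^2 + 2s + 3).
So |(-5s^3 - 3s^2 + 5s + 3)| = |s + 1|·|-5s^2 + 2s + 3|.
Assume first that |s + 1| < 1, so |s| < 2. Then |-5s^2 + 2s + 3| ≤ 5·2^2 + 2·2 + 3 = 27.
Hence |(-5s^3 - 3s^2 + 5s + 3)| ≤ 27|s + 1| < ε provided |s + 1| < ε/27.
Take δ = min(1, ε/27). Then 0 < |s + 1| < δ gives both |s + 1| < 1 and |s + 1| < ε/27, so |(-5s^3 - 3s^2 + 5s + 3)| < ε.

δ = min(1, ε/27)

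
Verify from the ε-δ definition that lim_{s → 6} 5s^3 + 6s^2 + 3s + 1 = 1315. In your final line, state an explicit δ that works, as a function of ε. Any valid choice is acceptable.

Fix ε > 0. We want δ > 0 such that 0 < |s − 6| < δ implies |(5s^3 + 6s^2 + 3s + 1) − 1315| < ε.
(5s^3 + 6s^2 + 3s + 1) − 1315 = 5s^3 + 6s^2 + 3s - 1314 = (s − 6)(5s^2 + 36s + 219).
So |(5s^3 + 6s^2 + 3s + 1) − 1315| = |s − 6|·|5s^2 + 36s + 219|.
Require δ ≤ 1. Then |s − 6| < 1 gives |s| < 7, and by the triangle inequality |5s^2 + 36s + 219| ≤ 5·7^2 + 36·7 + 219 = 716.
Hence |(5s^3 + 6s^2 + 3s + 1) − 1315| ≤ 716|s − 6| < ε provided |s − 6| < ε/716.
Take δ = min(1, ε/716). Then 0 < |s − 6| < δ gives both |s − 6| < 1 and |s − 6| < ε/716, so |(5s^3 + 6s^2 + 3s + 1) − 1315| < ε.

δ = min(1, ε/716)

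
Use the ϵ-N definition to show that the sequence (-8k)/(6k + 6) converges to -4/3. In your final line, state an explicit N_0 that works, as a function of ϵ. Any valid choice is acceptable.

N_0 = (4/3)/ϵ

Suppose ϵ > 0. For k ≥ 1, |(-8k)/(6k + 6) + 4/3| = |48|/(6(6k + 6)) = 48/(6(6k + 6)).
Since 6k + 6 ≥ 6k for k ≥ 1, this is ≤ 48/(6·6k) = (4/3)/k.
So |(-8k)/(6k + 6) + 4/3| < ϵ whenever k > (4/3)/ϵ.
Take N_0 = (4/3)/ϵ. If k > N_0 then |(-8k)/(6k + 6) + 4/3| ≤ (4/3)/k < ϵ.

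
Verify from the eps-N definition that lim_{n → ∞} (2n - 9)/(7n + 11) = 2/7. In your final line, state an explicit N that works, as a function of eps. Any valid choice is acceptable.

Fix eps > 0. For n ≥ 1, |(2n - 9)/(7n + 11) − (2/7)| = |-85|/(7(7n + 11)) = 85/(7(7n + 11)).
Since 7n + 11 ≥ 7n for n ≥ 1, this is ≤ 85/(7·7n) = (85/49)/n.
So |(2n - 9)/(7n + 11) − (2/7)| < eps whenever n > (85/49)/eps.
Take N = (85/49)/eps. If n > N then |(2n - 9)/(7n + 11) − (2/7)| ≤ (85/49)/n < eps.

N = (85/49)/eps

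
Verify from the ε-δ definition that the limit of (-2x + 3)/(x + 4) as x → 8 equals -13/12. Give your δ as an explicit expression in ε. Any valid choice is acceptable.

δ = min(6, (72/11)ε)

Suppose ε > 0. We want δ > 0 with 0 < |x − 8| < δ ⇒ |(-2x + 3)/(x + 4) + 13/12| < ε.
Combining over a common denominator, (-2x + 3)/(x + 4) + 13/12 = [(-2x + 3)·12 − (-13)·(x + 4)] / [12·(x + 4)] = -11(x − 8) / (12(x + 4)).
So |(-2x + 3)/(x + 4) + 13/12| = 11|x − 8| / (12·|x + 4|).
Restrict δ ≤ 6. Then |x − 8| < 6 gives |x + 4| = |(x − 8) + 12| ≥ 12 − 6 = 6.
Hence |(-2x + 3)/(x + 4) + 13/12| < 11|x − 8|/(12·6) = (11/72)|x − 8|, which is < ε once |x − 8| < (72/11)ε.
Take δ = min(6, (72/11)ε). Then 0 < |x − 8| < δ forces both bounds, so |(-2x + 3)/(x + 4) + 13/12| < ε.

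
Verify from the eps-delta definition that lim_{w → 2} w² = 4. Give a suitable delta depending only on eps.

Let eps > 0 be given. We seek delta > 0 with 0 < |w − 2| < delta ⇒ |w² − 4| < eps.
Factor: w² − 4 = (w − 2)(w + 2), so |w² − 4| = |w − 2|·|w + 2|.
Restrict delta ≤ 2. Then |w − 2| < 2 gives |w| < 4, so by the triangle inequality |w + 2| ≤ 4 + 2 = 6.
Hence |w² − 4| ≤ 6|w − 2|, which is < eps once |w − 2| < eps/6.
Take delta = min(2, eps/6). If 0 < |w − 2| < delta then both bounds hold and |w² − 4| ≤ 6|w − 2| < 6·(eps/6) = eps.

delta = min(2, eps/6)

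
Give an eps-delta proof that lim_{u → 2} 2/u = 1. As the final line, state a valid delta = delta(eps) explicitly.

Suppose eps > 0. We seek delta > 0 such that 0 < |u − 2| < delta implies |2/u − 1| < eps.
|2/u − 1| = 2·|2 − u|/(2·|u|) = 2|u − 2|/(2|u|).
Restrict delta ≤ 1. Then |u − 2| < 1 gives |u| > 1, so 2|u| > 2.
Then |2/u − 1| < 2|u − 2|/2, which is < eps when |u − 2| < eps.
Take delta = min(1, eps). Then 0 < |u − 2| < delta gives both |u − 2| < 1 and |u − 2| < eps, so |2/u − 1| < eps.

delta = min(1, eps)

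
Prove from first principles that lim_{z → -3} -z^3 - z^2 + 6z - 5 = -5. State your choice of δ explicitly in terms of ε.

Fix ε > 0. We want δ > 0 such that 0 < |z + 3| < δ implies |(-z^3 - z^2 + 6z - 5) + 5| < ε.
(-z^3 - z^2 + 6z - 5) + 5 = -z^3 - z^2 + 6z = (z + 3)(-z^2 + 2z).
So |(-z^3 - z^2 + 6z - 5) + 5| = |z + 3|·|-z^2 + 2z|.
Assume first that |z + 3| < 1, so |z| < 4. Then |-z^2 + 2z| ≤ 4^2 + 2·4 = 24.
Hence |(-z^3 - z^2 + 6z - 5) + 5| ≤ 24|z + 3| < ε provided |z + 3| < ε/24.
Choosing δ = min(1, ε/24) ensures both conditions, hence |(-z^3 - z^2 + 6z - 5) + 5| < ε.

δ = min(1, ε/24)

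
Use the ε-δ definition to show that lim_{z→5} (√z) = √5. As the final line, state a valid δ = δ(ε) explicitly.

Fix ε > 0. We want δ > 0 such that 0 < |z − 5| < δ implies |√z − √5| < ε.
Multiplying by the conjugate, |√z − √5| = |z − 5|/(√z + √5).
Restrict δ ≤ 5 so that |z − 5| < 5 forces z > 0, and then √z + √5 > √5.
Hence |√z − √5| < |z − 5|/√5, which is < ε once |z − 5| < √5·ε.
Take δ = min(5, √5·ε). If 0 < |z − 5| < δ then z > 0 and |√z − √5| < |z − 5|/√5 < ε.

δ = min(5, √5·ε)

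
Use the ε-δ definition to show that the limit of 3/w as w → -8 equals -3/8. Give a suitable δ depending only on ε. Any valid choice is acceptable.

Fix ε > 0. We seek δ > 0 such that 0 < |w + 8| < δ implies |3/w + 3/8| < ε.
|3/w + 3/8| = 3·|-8 − w|/(8·|w|) = 3|w + 8|/(8|w|).
Restrict δ ≤ 4. Then |w + 8| < 4 gives |w| > 4, so 8|w| > 32.
Then |3/w + 3/8| < 3|w + 8|/32, which is < ε when |w + 8| < (32/3)ε.
Take δ = min(4, (32/3)ε). Then 0 < |w + 8| < δ gives both |w + 8| < 4 and |w + 8| < (32/3)ε, so |3/w + 3/8| < ε.

δ = min(4, (32/3)ε)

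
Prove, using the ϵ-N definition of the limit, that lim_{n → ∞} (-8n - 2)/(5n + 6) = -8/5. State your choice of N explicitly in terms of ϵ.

Let ϵ > 0. For n ≥ 1, |(-8n - 2)/(5n + 6) + 8/5| = |38|/(5(5n + 6)) = 38/(5(5n + 6)).
Since 5n + 6 ≥ 5n for n ≥ 1, this is ≤ 38/(5·5n) = (38/25)/n.
So |(-8n - 2)/(5n + 6) + 8/5| < ϵ whenever n > (38/25)/ϵ.
Take N = (38/25)/ϵ. If n > N then |(-8n - 2)/(5n + 6) + 8/5| ≤ (38/25)/n < ϵ.

N = (38/25)/ϵ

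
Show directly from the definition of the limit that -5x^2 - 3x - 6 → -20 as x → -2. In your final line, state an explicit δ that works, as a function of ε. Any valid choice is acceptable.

δ = min(2, ε/27)

Let ε > 0. We want δ > 0 such that 0 < |x + 2| < δ implies |(-5x^2 - 3x - 6) + 20| < ε.
(-5x^2 - 3x - 6) + 20 = -5x^2 - 3x + 14 = (x + 2)(-5x + 7).
So |(-5x^2 - 3x - 6) + 20| = |x + 2|·|-5x + 7|.
Require δ ≤ 2. Then |x + 2| < 2 gives |x| < 4, and by the triangle inequality |-5x + 7| ≤ 5·4 + 7 = 27.
Hence |(-5x^2 - 3x - 6) + 20| ≤ 27|x + 2| < ε provided |x + 2| < ε/27.
Choosing δ = min(2, ε/27) ensures both conditions, hence |(-5x^2 - 3x - 6) + 20| < ε.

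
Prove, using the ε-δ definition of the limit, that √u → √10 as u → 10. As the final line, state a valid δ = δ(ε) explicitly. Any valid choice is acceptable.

Let ε > 0. We want δ > 0 such that 0 < |u − 10| < δ implies |√u − √10| < ε.
Multiplying by the conjugate, |√u − √10| = |u − 10|/(√u + √10).
Restrict δ ≤ 10 so that |u − 10| < 10 forces u > 0, and then √u + √10 > √10.
Hence |√u − √10| < |u − 10|/√10, which is < ε once |u − 10| < √10·ε.
Take δ = min(10, √10·ε). If 0 < |u − 10| < δ then u > 0 and |√u − √10| < |u − 10|/√10 < ε.

δ = min(10, √10·ε)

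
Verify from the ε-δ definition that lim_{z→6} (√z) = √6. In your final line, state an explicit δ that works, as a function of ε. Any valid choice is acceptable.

Let ε > 0. We want δ > 0 such that 0 < |z − 6| < δ implies |√z − √6| < ε.
Multiplying by the conjugate, |√z − √6| = |z − 6|/(√z + √6).
Restrict δ ≤ 6 so that |z − 6| < 6 forces z > 0, and then √z + √6 > √6.
Hence |√z − √6| < |z − 6|/√6, which is < ε once |z − 6| < √6·ε.
Take δ = min(6, √6·ε). If 0 < |z − 6| < δ then z > 0 and |√z − √6| < |z − 6|/√6 < ε.

δ = min(6, √6·ε)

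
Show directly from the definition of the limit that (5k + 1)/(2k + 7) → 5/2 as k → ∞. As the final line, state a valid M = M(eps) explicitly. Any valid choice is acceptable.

Let eps > 0. For k ≥ 1, |(5k + 1)/(2k + 7) − (5/2)| = |-33|/(2(2k + 7)) = 33/(2(2k + 7)).
Since 2k + 7 ≥ 2k for k ≥ 1, this is ≤ 33/(2·2k) = (33/4)/k.
So |(5k + 1)/(2k + 7) − (5/2)| < eps whenever k > (33/4)/eps.
Take M = (33/4)/eps. If k > M then |(5k + 1)/(2k + 7) − (5/2)| ≤ (33/4)/k < eps.

M = (33/4)/eps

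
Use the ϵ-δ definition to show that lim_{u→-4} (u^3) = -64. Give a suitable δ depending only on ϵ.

Let ϵ > 0 be given. We seek δ > 0 with 0 < |u + 4| < δ ⇒ |u^3 + 64| < ϵ.
Factor: u^3 + 64 = (u + 4)(u^2 - 4u + 16), so |u^3 + 64| = |u + 4|·|u^2 - 4u + 16|.
Impose δ ≤ 2 so that |u| < 6; then |u^2 - 4u + 16| ≤ 76.
Hence |u^3 + 64| ≤ 76|u + 4|, which is < ϵ once |u + 4| < ϵ/76.
Take δ = min(2, ϵ/76). If 0 < |u + 4| < δ then both bounds hold and |u^3 + 64| ≤ 76|u + 4| < 76·(ϵ/76) = ϵ.

δ = min(2, ϵ/76)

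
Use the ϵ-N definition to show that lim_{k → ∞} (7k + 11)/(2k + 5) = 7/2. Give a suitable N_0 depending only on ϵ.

Fix ϵ > 0. For k ≥ 1, |(7k + 11)/(2k + 5) − (7/2)| = |-13|/(2(2k + 5)) = 13/(2(2k + 5)).
Since 2k + 5 ≥ 2k for k ≥ 1, this is ≤ 13/(2·2k) = (13/4)/k.
So |(7k + 11)/(2k + 5) − (7/2)| < ϵ whenever k > (13/4)/ϵ.
Take N_0 = (13/4)/ϵ. If k > N_0 then |(7k + 11)/(2k + 5) − (7/2)| ≤ (13/4)/k < ϵ.

N_0 = (13/4)/ϵ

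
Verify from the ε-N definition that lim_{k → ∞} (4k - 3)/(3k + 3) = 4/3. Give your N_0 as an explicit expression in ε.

N_0 = (7/3)/ε

Fix ε > 0. For k ≥ 1, |(4k - 3)/(3k + 3) − (4/3)| = |-21|/(3(3k + 3)) = 21/(3(3k + 3)).
Since 3k + 3 ≥ 3k for k ≥ 1, this is ≤ 21/(3·3k) = (7/3)/k.
So |(4k - 3)/(3k + 3) − (4/3)| < ε whenever k > (7/3)/ε.
Take N_0 = (7/3)/ε. If k > N_0 then |(4k - 3)/(3k + 3) − (4/3)| ≤ (7/3)/k < ε.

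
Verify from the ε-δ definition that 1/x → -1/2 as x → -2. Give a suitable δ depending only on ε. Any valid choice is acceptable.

Suppose ε > 0. We seek δ > 0 such that 0 < |x + 2| < δ implies |1/x + 1/2| < ε.
|1/x + 1/2| = |-2 − x|/(2·|x|) = |x + 2|/(2|x|).
Require δ ≤ 1 so that |x| > 2 − 1 = 1, hence 2|x| > 2.
Then |1/x + 1/2| < |x + 2|/2, which is < ε when |x + 2| < 2ε.
Take δ = min(1, 2ε). Then 0 < |x + 2| < δ gives both |x + 2| < 1 and |x + 2| < 2ε, so |1/x + 1/2| < ε.

δ = min(1, 2ε)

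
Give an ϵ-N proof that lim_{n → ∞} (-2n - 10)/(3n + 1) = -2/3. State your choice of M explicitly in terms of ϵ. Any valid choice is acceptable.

M = (28/9)/ϵ

Suppose ϵ > 0. For n ≥ 1, |(-2n - 10)/(3n + 1) + 2/3| = |-28|/(3(3n + 1)) = 28/(3(3n + 1)).
Since 3n + 1 ≥ 3n for n ≥ 1, this is ≤ 28/(3·3n) = (28/9)/n.
So |(-2n - 10)/(3n + 1) + 2/3| < ϵ whenever n > (28/9)/ϵ.
Take M = (28/9)/ϵ. If n > M then |(-2n - 10)/(3n + 1) + 2/3| ≤ (28/9)/n < ϵ.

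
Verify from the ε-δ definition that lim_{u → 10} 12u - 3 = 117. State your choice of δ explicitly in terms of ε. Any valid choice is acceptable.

δ = ε/12

Let ε > 0. We need δ > 0 so that 0 < |u − 10| < δ implies |(12u - 3) − 117| < ε.
|(12u - 3) − 117| = |12u - 120| = 12|u − 10|.
Thus it suffices that |u − 10| < ε/12.
Choosing δ = ε/12 gives |(12u - 3) − 117| = 12|u − 10| < ε whenever |u − 10| < δ.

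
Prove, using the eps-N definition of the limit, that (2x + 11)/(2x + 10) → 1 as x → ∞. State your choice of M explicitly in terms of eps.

M = (1/2)/eps

Suppose eps > 0. We seek M > 0 such that x > M implies |(2x + 11)/(2x + 10) − 1| < eps.
(2x + 11)/(2x + 10) − 1 = (2(2x + 11) − 2(2x + 10)) / (2(2x + 10)) = 2/(2(2x + 10)).
For x > 0 we have 2x + 10 > 2x, so |(2x + 11)/(2x + 10) − 1| = 2/(2(2x + 10)) < 2/(2·2x) = (1/2)/x.
Thus |(2x + 11)/(2x + 10) − 1| < eps whenever x > (1/2)/eps.
Take M = (1/2)/eps. If x > M then |(2x + 11)/(2x + 10) − 1| < (1/2)/x < eps.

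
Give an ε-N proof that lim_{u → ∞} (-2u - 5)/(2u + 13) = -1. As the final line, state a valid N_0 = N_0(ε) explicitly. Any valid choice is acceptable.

Suppose ε > 0. We seek N_0 > 0 such that u > N_0 implies |(-2u - 5)/(2u + 13) + 1| < ε.
(-2u - 5)/(2u + 13) + 1 = (2(-2u - 5) − (-2)(2u + 13)) / (2(2u + 13)) = 16/(2(2u + 13)).
For u > 0 we have 2u + 13 > 2u, so |(-2u - 5)/(2u + 13) + 1| = 16/(2(2u + 13)) < 16/(2·2u) = 4/u.
Thus |(-2u - 5)/(2u + 13) + 1| < ε whenever u > 4/ε.
Take N_0 = 4/ε. If u > N_0 then |(-2u - 5)/(2u + 13) + 1| < 4/u < ε.

N_0 = 4/ε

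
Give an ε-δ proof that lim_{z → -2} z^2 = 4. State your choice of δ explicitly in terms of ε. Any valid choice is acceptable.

δ = min(1, ε/5)

Let ε > 0 be given. We seek δ > 0 with 0 < |z + 2| < δ ⇒ |z^2 − 4| < ε.
Factor: z^2 − 4 = (z + 2)(z - 2), so |z^2 − 4| = |z + 2|·|z - 2|.
Restrict δ ≤ 1. Then |z + 2| < 1 gives |z| < 3, so by the triangle inequality |z - 2| ≤ 3 + 2 = 5.
Hence |z^2 − 4| ≤ 5|z + 2|, which is < ε once |z + 2| < ε/5.
Take δ = min(1, ε/5). If 0 < |z + 2| < δ then both bounds hold and |z^2 − 4| ≤ 5|z + 2| < 5·(ε/5) = ε.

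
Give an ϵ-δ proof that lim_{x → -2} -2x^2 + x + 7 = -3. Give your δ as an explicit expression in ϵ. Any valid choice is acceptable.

Fix ϵ > 0. We want δ > 0 such that 0 < |x + 2| < δ implies |(-2x^2 + x + 7) + 3| < ϵ.
(-2x^2 + x + 7) + 3 = -2x^2 + x + 10 = (x + 2)(-2x + 5).
So |(-2x^2 + x + 7) + 3| = |x + 2|·|-2x + 5|.
Require δ ≤ 2. Then |x + 2| < 2 gives |x| < 4, and by the triangle inequality |-2x + 5| ≤ 2·4 + 5 = 13.
Hence |(-2x^2 + x + 7) + 3| ≤ 13|x + 2| < ϵ provided |x + 2| < ϵ/13.
Take δ = min(2, ϵ/13). Then 0 < |x + 2| < δ gives both |x + 2| < 2 and |x + 2| < ϵ/13, so |(-2x^2 + x + 7) + 3| < ϵ.

δ = min(2, ϵ/13)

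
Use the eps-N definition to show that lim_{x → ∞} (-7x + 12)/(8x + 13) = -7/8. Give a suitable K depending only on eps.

Fix eps > 0. We seek K > 0 such that x > K implies |(-7x + 12)/(8x + 13) + 7/8| < eps.
(-7x + 12)/(8x + 13) + 7/8 = (8(-7x + 12) − (-7)(8x + 13)) / (8(8x + 13)) = 187/(8(8x + 13)).
For x > 0 we have 8x + 13 > 8x, so |(-7x + 12)/(8x + 13) + 7/8| = 187/(8(8x + 13)) < 187/(8·8x) = (187/64)/x.
Thus |(-7x + 12)/(8x + 13) + 7/8| < eps whenever x > (187/64)/eps.
Take K = (187/64)/eps. If x > K then |(-7x + 12)/(8x + 13) + 7/8| < (187/64)/x < eps.

K = (187/64)/eps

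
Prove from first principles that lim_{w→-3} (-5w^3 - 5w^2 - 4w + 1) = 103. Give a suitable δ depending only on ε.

Let ε > 0. We want δ > 0 such that 0 < |w + 3| < δ implies |(-5w^3 - 5w^2 - 4w + 1) − 103| < ε.
(-5w^3 - 5w^2 - 4w + 1) − 103 = -5w^3 - 5w^2 - 4w - 102 = (w + 3)(-5w^2 + 10w - 34).
So |(-5w^3 - 5w^2 - 4w + 1) − 103| = |w + 3|·|-5w^2 + 10w - 34|.
Assume first that |w + 3| < 1, so |w| < 4. Then |-5w^2 + 10w - 34| ≤ 5·4^2 + 10·4 + 34 = 154.
Hence |(-5w^3 - 5w^2 - 4w + 1) − 103| ≤ 154|w + 3| < ε provided |w + 3| < ε/154.
Take δ = min(1, ε/154). Then 0 < |w + 3| < δ gives both |w + 3| < 1 and |w + 3| < ε/154, so |(-5w^3 - 5w^2 - 4w + 1) − 103| < ε.

δ = min(1, ε/154)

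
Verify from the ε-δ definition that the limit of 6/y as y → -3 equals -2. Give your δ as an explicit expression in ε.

Let ε > 0 be given. We seek δ > 0 such that 0 < |y + 3| < δ implies |6/y + 2| < ε.
|6/y + 2| = 6·|-3 − y|/(3·|y|) = 6|y + 3|/(3|y|).
Require δ ≤ 3/2 so that |y| > 3 − 3/2 = 3/2, hence 3|y| > 9/2.
Then |6/y + 2| < 6|y + 3|/(9/2), which is < ε when |y + 3| < (3/4)ε.
Take δ = min(3/2, (3/4)ε). Then 0 < |y + 3| < δ gives both |y + 3| < 3/2 and |y + 3| < (3/4)ε, so |6/y + 2| < ε.

δ = min(3/2, (3/4)ε)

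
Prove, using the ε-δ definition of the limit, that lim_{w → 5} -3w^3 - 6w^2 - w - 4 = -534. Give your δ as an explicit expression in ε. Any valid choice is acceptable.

Let ε > 0. We want δ > 0 such that 0 < |w − 5| < δ implies |(-3w^3 - 6w^2 - w - 4) + 534| < ε.
(-3w^3 - 6w^2 - w - 4) + 534 = -3w^3 - 6w^2 - w + 530 = (w − 5)(-3w^2 - 21w - 106).
So |(-3w^3 - 6w^2 - w - 4) + 534| = |w − 5|·|-3w^2 - 21w - 106|.
Require δ ≤ 1. Then |w − 5| < 1 gives |w| < 6, and by the triangle inequality |-3w^2 - 21w - 106| ≤ 3·6^2 + 21·6 + 106 = 340.
Hence |(-3w^3 - 6w^2 - w - 4) + 534| ≤ 340|w − 5| < ε provided |w − 5| < ε/340.
Choosing δ = min(1, ε/340) ensures both conditions, hence |(-3w^3 - 6w^2 - w - 4) + 534| < ε.

δ = min(1, ε/340)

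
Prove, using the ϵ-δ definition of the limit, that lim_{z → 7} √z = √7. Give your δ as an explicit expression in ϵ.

Fix ϵ > 0. We want δ > 0 such that 0 < |z − 7| < δ implies |√z − √7| < ϵ.
Rationalise: √z − √7 = (z − 7)/(√z + √7), so |√z − √7| = |z − 7|/(√z + √7).
Restrict δ ≤ 7 so that |z − 7| < 7 forces z > 0, and then √z + √7 > √7.
Hence |√z − √7| < |z − 7|/√7, which is < ϵ once |z − 7| < √7·ϵ.
Take δ = min(7, √7·ϵ). If 0 < |z − 7| < δ then z > 0 and |√z − √7| < |z − 7|/√7 < ϵ.

δ = min(7, √7·ϵ)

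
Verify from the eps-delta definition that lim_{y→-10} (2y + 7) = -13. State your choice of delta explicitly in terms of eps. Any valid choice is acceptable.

Let eps > 0 be given. We need delta > 0 so that 0 < |y + 10| < delta implies |(2y + 7) + 13| < eps.
Since (2y + 7) + 13 = 2(y + 10), we have |(2y + 7) + 13| = 2|y + 10|.
So 2|y + 10| < eps exactly when |y + 10| < eps/2.
Choosing delta = eps/2 gives |(2y + 7) + 13| = 2|y + 10| < eps whenever |y + 10| < delta.

delta = eps/2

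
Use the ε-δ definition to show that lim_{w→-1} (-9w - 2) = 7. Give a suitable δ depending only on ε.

δ = ε/9

Let ε > 0 be given. We need δ > 0 so that 0 < |w + 1| < δ implies |(-9w - 2) − 7| < ε.
|(-9w - 2) − 7| = |-9w - 9| = 9|w + 1|.
Thus it suffices that |w + 1| < ε/9.
Choosing δ = ε/9 gives |(-9w - 2) − 7| = 9|w + 1| < ε whenever |w + 1| < δ.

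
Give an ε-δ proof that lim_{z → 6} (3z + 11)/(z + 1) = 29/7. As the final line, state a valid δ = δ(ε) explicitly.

δ = min(7/2, (49/16)ε)

Let ε > 0. We want δ > 0 with 0 < |z − 6| < δ ⇒ |(3z + 11)/(z + 1) − (29/7)| < ε.
Combining over a common denominator, (3z + 11)/(z + 1) − (29/7) = [(3z + 11)·7 − 29·(z + 1)] / [7·(z + 1)] = -8(z − 6) / (7(z + 1)).
So |(3z + 11)/(z + 1) − (29/7)| = 8|z − 6| / (7·|z + 1|).
Restrict δ ≤ 7/2. Then |z − 6| < 7/2 gives |z + 1| = |(z − 6) + 7| ≥ 7 − 7/2 = 7/2.
Hence |(3z + 11)/(z + 1) − (29/7)| < 8|z − 6|/(7·(7/2)) = (16/49)|z − 6|, which is < ε once |z − 6| < (49/16)ε.
Take δ = min(7/2, (49/16)ε). Then 0 < |z − 6| < δ forces both bounds, so |(3z + 11)/(z + 1) − (29/7)| < ε.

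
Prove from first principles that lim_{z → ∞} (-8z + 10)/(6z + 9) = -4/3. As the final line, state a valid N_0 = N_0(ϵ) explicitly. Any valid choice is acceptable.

N_0 = (11/3)/ϵ

Fix ϵ > 0. We seek N_0 > 0 such that z > N_0 implies |(-8z + 10)/(6z + 9) + 4/3| < ϵ.
(-8z + 10)/(6z + 9) + 4/3 = (6(-8z + 10) − (-8)(6z + 9)) / (6(6z + 9)) = 132/(6(6z + 9)).
For z > 0 we have 6z + 9 > 6z, so |(-8z + 10)/(6z + 9) + 4/3| = 132/(6(6z + 9)) < 132/(6·6z) = (11/3)/z.
Thus |(-8z + 10)/(6z + 9) + 4/3| < ϵ whenever z > (11/3)/ϵ.
Take N_0 = (11/3)/ϵ. If z > N_0 then |(-8z + 10)/(6z + 9) + 4/3| < (11/3)/z < ϵ.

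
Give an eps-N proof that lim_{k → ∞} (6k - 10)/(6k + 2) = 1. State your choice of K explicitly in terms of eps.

Let eps > 0 be given. For k ≥ 1, |(6k - 10)/(6k + 2) − 1| = |-72|/(6(6k + 2)) = 72/(6(6k + 2)).
Since 6k + 2 ≥ 6k for k ≥ 1, this is ≤ 72/(6·6k) = 2/k.
So |(6k - 10)/(6k + 2) − 1| < eps whenever k > 2/eps.
Take K = 2/eps. If k > K then |(6k - 10)/(6k + 2) − 1| ≤ 2/k < eps.

K = 2/eps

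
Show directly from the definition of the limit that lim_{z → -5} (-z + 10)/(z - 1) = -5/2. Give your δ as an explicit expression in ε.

δ = min(3, 2ε)

Fix ε > 0. We want δ > 0 with 0 < |z + 5| < δ ⇒ |(-z + 10)/(z - 1) + 5/2| < ε.
Combining over a common denominator, (-z + 10)/(z - 1) + 5/2 = [(-z + 10)·(-6) − 15·(z - 1)] / [(-6)·(z - 1)] = -9(z + 5) / ((-6)(z - 1)).
So |(-z + 10)/(z - 1) + 5/2| = 9|z + 5| / (6·|z − 1|).
Require δ ≤ 3, so |z − 1| ≥ |-6| − |z + 5| > 6 − 3 = 3.
Hence |(-z + 10)/(z - 1) + 5/2| < 9|z + 5|/(6·3) = (1/2)|z + 5|, which is < ε once |z + 5| < 2ε.
Take δ = min(3, 2ε). Then 0 < |z + 5| < δ forces both bounds, so |(-z + 10)/(z - 1) + 5/2| < ε.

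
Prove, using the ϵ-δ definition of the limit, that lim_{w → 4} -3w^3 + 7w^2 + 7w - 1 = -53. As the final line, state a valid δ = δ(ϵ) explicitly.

Let ϵ > 0. We want δ > 0 such that 0 < |w − 4| < δ implies |(-3w^3 + 7w^2 + 7w - 1) + 53| < ϵ.
(-3w^3 + 7w^2 + 7w - 1) + 53 = -3w^3 + 7w^2 + 7w + 52 = (w − 4)(-3w^2 - 5w - 13).
So |(-3w^3 + 7w^2 + 7w - 1) + 53| = |w − 4|·|-3w^2 - 5w - 13|.
Require δ ≤ 2. Then |w − 4| < 2 gives |w| < 6, and by the triangle inequality |-3w^2 - 5w - 13| ≤ 3·6^2 + 5·6 + 13 = 151.
Hence |(-3w^3 + 7w^2 + 7w - 1) + 53| ≤ 151|w − 4| < ϵ provided |w − 4| < ϵ/151.
Choosing δ = min(2, ϵ/151) ensures both conditions, hence |(-3w^3 + 7w^2 + 7w - 1) + 53| < ϵ.

δ = min(2, ϵ/151)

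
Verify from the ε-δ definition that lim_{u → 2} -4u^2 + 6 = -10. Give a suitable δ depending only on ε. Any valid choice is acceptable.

δ = min(1, ε/20)

Fix ε > 0. We want δ > 0 such that 0 < |u − 2| < δ implies |(-4u^2 + 6) + 10| < ε.
(-4u^2 + 6) + 10 = -4u^2 + 16 = (u − 2)(-4u - 8).
So |(-4u^2 + 6) + 10| = |u − 2|·|-4u - 8|.
Require δ ≤ 1. Then |u − 2| < 1 gives |u| < 3, and by the triangle inequality |-4u - 8| ≤ 4·3 + 8 = 20.
Hence |(-4u^2 + 6) + 10| ≤ 20|u − 2| < ε provided |u − 2| < ε/20.
Choosing δ = min(1, ε/20) ensures both conditions, hence |(-4u^2 + 6) + 10| < ε.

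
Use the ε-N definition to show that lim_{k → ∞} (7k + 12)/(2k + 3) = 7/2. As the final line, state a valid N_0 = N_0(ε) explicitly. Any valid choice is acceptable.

Let ε > 0 be given. For k ≥ 1, |(7k + 12)/(2k + 3) − (7/2)| = |3|/(2(2k + 3)) = 3/(2(2k + 3)).
Since 2k + 3 ≥ 2k for k ≥ 1, this is ≤ 3/(2·2k) = (3/4)/k.
So |(7k + 12)/(2k + 3) − (7/2)| < ε whenever k > (3/4)/ε.
Take N_0 = (3/4)/ε. If k > N_0 then |(7k + 12)/(2k + 3) − (7/2)| ≤ (3/4)/k < ε.

N_0 = (3/4)/ε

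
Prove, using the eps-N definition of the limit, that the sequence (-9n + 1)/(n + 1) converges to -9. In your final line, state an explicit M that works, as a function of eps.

Fix eps > 0. For n ≥ 1, |(-9n + 1)/(n + 1) + 9| = |10|/((n + 1)) = 10/((n + 1)).
Since n + 1 ≥ n for n ≥ 1, this is ≤ 10/(n) = 10/n.
So |(-9n + 1)/(n + 1) + 9| < eps whenever n > 10/eps.
Take M = 10/eps. If n > M then |(-9n + 1)/(n + 1) + 9| ≤ 10/n < eps.

M = 10/eps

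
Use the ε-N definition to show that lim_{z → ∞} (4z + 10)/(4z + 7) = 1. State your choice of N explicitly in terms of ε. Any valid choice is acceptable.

Let ε > 0 be given. We seek N > 0 such that z > N implies |(4z + 10)/(4z + 7) − 1| < ε.
(4z + 10)/(4z + 7) − 1 = (4(4z + 10) − 4(4z + 7)) / (4(4z + 7)) = 12/(4(4z + 7)).
For z > 0 we have 4z + 7 > 4z, so |(4z + 10)/(4z + 7) − 1| = 12/(4(4z + 7)) < 12/(4·4z) = (3/4)/z.
Thus |(4z + 10)/(4z + 7) − 1| < ε whenever z > (3/4)/ε.
Take N = (3/4)/ε. If z > N then |(4z + 10)/(4z + 7) − 1| < (3/4)/z < ε.

N = (3/4)/ε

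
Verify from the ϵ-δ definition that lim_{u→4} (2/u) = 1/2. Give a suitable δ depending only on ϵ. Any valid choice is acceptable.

Let ϵ > 0. We seek δ > 0 such that 0 < |u − 4| < δ implies |2/u − (1/2)| < ϵ.
|2/u − (1/2)| = 2·|4 − u|/(4·|u|) = 2|u − 4|/(4|u|).
Require δ ≤ 2 so that |u| > 4 − 2 = 2, hence 4|u| > 8.
Then |2/u − (1/2)| < 2|u − 4|/8, which is < ϵ when |u − 4| < 4ϵ.
Take δ = min(2, 4ϵ). Then 0 < |u − 4| < δ gives both |u − 4| < 2 and |u − 4| < 4ϵ, so |2/u − (1/2)| < ϵ.

δ = min(2, 4ϵ)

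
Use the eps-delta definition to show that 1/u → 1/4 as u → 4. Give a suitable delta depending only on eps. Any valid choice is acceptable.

delta = min(2, 8eps)

Let eps > 0. We seek delta > 0 such that 0 < |u − 4| < delta implies |1/u − (1/4)| < eps.
|1/u − (1/4)| = |4 − u|/(4·|u|) = |u − 4|/(4|u|).
Restrict delta ≤ 2. Then |u − 4| < 2 gives |u| > 2, so 4|u| > 8.
Then |1/u − (1/4)| < |u − 4|/8, which is < eps when |u − 4| < 8eps.
Take delta = min(2, 8eps). Then 0 < |u − 4| < delta gives both |u − 4| < 2 and |u − 4| < 8eps, so |1/u − (1/4)| < eps.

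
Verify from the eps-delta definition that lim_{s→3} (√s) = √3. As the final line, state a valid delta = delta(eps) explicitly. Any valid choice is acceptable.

delta = min(3, √3·eps)

Fix eps > 0. We want delta > 0 such that 0 < |s − 3| < delta implies |√s − √3| < eps.
Multiplying by the conjugate, |√s − √3| = |s − 3|/(√s + √3).
Restrict delta ≤ 3 so that |s − 3| < 3 forces s > 0, and then √s + √3 > √3.
Hence |√s − √3| < |s − 3|/√3, which is < eps once |s − 3| < √3·eps.
Take delta = min(3, √3·eps). If 0 < |s − 3| < delta then s > 0 and |√s − √3| < |s − 3|/√3 < eps.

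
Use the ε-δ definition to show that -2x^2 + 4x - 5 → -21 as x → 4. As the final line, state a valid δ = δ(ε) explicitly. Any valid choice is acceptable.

Let ε > 0 be given. We want δ > 0 such that 0 < |x − 4| < δ implies |(-2x^2 + 4x - 5) + 21| < ε.
(-2x^2 + 4x - 5) + 21 = -2x^2 + 4x + 16 = (x − 4)(-2x - 4).
So |(-2x^2 + 4x - 5) + 21| = |x − 4|·|-2x - 4|.
Assume first that |x − 4| < 1, so |x| < 5. Then |-2x - 4| ≤ 2·5 + 4 = 14.
Hence |(-2x^2 + 4x - 5) + 21| ≤ 14|x − 4| < ε provided |x − 4| < ε/14.
Take δ = min(1, ε/14). Then 0 < |x − 4| < δ gives both |x − 4| < 1 and |x − 4| < ε/14, so |(-2x^2 + 4x - 5) + 21| < ε.

δ = min(1, ε/14)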